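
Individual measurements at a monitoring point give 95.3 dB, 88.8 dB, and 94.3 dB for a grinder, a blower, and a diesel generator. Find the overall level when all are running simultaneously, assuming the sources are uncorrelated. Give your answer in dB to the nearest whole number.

98 dB

For uncorrelated sources the intensities add, so convert each level to linear form, sum, and take 10·log₁₀ of the total.
Σ 10^(L/10) = 10^(95.3/10) + 10^(88.8/10) + 10^(94.3/10) = 6.839e+09.
L_total = 10·log₁₀(6.839e+09) = 98.35 dB.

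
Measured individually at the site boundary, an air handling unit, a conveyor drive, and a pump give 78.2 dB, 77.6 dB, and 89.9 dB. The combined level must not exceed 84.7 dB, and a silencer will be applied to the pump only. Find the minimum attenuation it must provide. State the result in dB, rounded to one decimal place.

Fixed contribution from the other sources: Σ 10^(L/10) = 10^(78.2/10) + 10^(77.6/10) = 1.236e+08 (80.92 dB).
To meet 84.7 dB overall, the treated pump may contribute at most 10^(84.7/10) − 1.236e+08 = 1.715e+08, i.e. 82.34 dB.
Required insertion loss = 89.9 − 82.34 = 7.56 dB.

7.6 dB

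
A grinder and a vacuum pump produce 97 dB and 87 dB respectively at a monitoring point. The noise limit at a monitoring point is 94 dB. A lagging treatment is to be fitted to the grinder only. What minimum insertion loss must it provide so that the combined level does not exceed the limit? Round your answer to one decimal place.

Fixed contribution from the other source: Σ 10^(L/10) = 10^(87/10) = 5.012e+08 (87.00 dB).
To meet 94 dB overall, the treated grinder may contribute at most 10^(94/10) − 5.012e+08 = 2.011e+09, i.e. 93.03 dB.
So the grinder must be reduced from 97 to 93.03 dB: IL = 3.97 dB.

4.0 dB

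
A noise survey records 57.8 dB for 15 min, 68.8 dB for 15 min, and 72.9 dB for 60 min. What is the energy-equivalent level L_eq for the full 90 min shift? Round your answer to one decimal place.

71.6 dB

L_eq = 10·log₁₀[(1/T)·Σ tᵢ·10^(Lᵢ/10)] with T = 90 min.
Σ tᵢ·10^(Lᵢ/10) = 15·10^(57.8/10) + 15·10^(68.8/10) + 60·10^(72.9/10) = 1.293e+09.
L_eq = 10·log₁₀(1.293e+09/90) = 71.57 dB.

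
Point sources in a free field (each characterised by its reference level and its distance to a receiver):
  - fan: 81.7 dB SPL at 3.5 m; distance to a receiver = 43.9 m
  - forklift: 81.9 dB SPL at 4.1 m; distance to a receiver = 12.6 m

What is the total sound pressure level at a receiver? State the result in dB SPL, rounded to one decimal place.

72.4 dB SPL

Propagate each source to the receiver with L = L_ref − 20·log₁₀(r/r_ref), then add intensities.
fan: 81.7 − 20·log₁₀(43.9/3.5) = 81.7 − 21.97 = 59.73 dB SPL.
forklift: 81.9 − 20·log₁₀(12.6/4.1) = 81.9 − 9.75 = 72.15 dB SPL.
Σ 10^(L/10) = 1.734e+07 → L_total = 10·log₁₀(1.734e+07) = 72.39 dB SPL.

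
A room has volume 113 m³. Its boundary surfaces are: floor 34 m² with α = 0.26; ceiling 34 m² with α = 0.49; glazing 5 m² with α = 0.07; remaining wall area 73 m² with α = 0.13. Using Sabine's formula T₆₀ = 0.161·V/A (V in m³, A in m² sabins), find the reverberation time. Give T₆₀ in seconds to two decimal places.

0.51 s

A = Σ Sᵢαᵢ = 34·0.26 + 34·0.49 + 5·0.07 + 73·0.13 = 35.34 m².
T₆₀ = 0.161·V/A = 0.161·113/35.34 = 0.515 s.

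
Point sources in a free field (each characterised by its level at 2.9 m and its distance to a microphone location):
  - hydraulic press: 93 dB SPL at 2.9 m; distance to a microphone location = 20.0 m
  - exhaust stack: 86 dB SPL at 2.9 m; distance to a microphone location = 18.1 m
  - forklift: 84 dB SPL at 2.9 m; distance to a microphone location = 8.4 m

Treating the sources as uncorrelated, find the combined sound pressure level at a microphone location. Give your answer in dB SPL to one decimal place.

Propagate each source to the receiver with L = L_ref − 20·log₁₀(r/r_ref), then add intensities.
hydraulic press: 93 − 20·log₁₀(20.0/2.9) = 93 − 16.77 = 76.23 dB SPL.
exhaust stack: 86 − 20·log₁₀(18.1/2.9) = 86 − 15.91 = 70.09 dB SPL.
forklift: 84 − 20·log₁₀(8.4/2.9) = 84 − 9.24 = 74.76 dB SPL.
Σ 10^(L/10) = 8.211e+07 → L_total = 10·log₁₀(8.211e+07) = 79.14 dB SPL.

79.1 dB SPL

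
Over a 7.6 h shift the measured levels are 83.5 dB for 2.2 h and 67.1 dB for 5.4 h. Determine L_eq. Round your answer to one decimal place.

78.4 dB

L_eq = 10·log₁₀[(1/T)·Σ tᵢ·10^(Lᵢ/10)] with T = 7.6 h.
Σ tᵢ·10^(Lᵢ/10) = 2.2·10^(83.5/10) + 5.4·10^(67.1/10) = 5.202e+08.
L_eq = 10·log₁₀(5.202e+08/7.6) = 78.35 dB.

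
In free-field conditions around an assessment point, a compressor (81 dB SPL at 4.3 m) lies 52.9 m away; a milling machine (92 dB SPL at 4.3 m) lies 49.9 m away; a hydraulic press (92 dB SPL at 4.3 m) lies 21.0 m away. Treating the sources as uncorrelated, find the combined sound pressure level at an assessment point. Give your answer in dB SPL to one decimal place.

Propagate each source to the receiver with L = L_ref − 20·log₁₀(r/r_ref), then add intensities.
compressor: 81 − 20·log₁₀(52.9/4.3) = 81 − 21.80 = 59.20 dB SPL.
milling machine: 92 − 20·log₁₀(49.9/4.3) = 92 − 21.29 = 70.71 dB SPL.
hydraulic press: 92 − 20·log₁₀(21.0/4.3) = 92 − 13.78 = 78.22 dB SPL.
Σ 10^(L/10) = 7.905e+07 → L_total = 10·log₁₀(7.905e+07) = 78.98 dB SPL.

79.0 dB SPL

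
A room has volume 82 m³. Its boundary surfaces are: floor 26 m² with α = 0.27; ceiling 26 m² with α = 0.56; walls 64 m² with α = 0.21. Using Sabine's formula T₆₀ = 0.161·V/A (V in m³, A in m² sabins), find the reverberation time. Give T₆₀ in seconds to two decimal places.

Total absorption A = 26·0.27 + 26·0.56 + 64·0.21 = 35.02 m² sabins.
T₆₀ = 0.161·V/A = 0.161·82/35.02 = 0.377 s.

0.38 s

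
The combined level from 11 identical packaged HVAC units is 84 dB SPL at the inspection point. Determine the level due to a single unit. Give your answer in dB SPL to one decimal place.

Dividing the total intensity by 11 lowers the level by 10·log₁₀ 11 = 10.414 dB: L₁ = 84 − 10.414.

73.6 dB SPL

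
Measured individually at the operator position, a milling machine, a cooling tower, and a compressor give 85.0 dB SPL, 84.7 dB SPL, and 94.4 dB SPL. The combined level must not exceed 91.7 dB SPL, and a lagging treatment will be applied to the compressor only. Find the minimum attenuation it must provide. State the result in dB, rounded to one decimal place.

5.0 dB

Fixed contribution from the other sources: Σ 10^(L/10) = 10^(85.0/10) + 10^(84.7/10) = 6.113e+08 (87.86 dB SPL).
To meet 91.7 dB SPL overall, the treated compressor may contribute at most 10^(91.7/10) − 6.113e+08 = 8.678e+08, i.e. 89.38 dB SPL.
So the compressor must be reduced from 94.4 to 89.38 dB SPL: IL = 5.02 dB.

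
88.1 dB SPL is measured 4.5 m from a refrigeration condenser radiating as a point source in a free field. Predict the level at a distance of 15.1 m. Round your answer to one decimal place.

77.6 dB SPL

Spherical spreading from a point source gives a 20·log₁₀(r₂/r₁) drop.
L₂ = 88.1 − 20·log₁₀(15.1/4.5) = 88.1 − 10.515 = 77.58 dB SPL.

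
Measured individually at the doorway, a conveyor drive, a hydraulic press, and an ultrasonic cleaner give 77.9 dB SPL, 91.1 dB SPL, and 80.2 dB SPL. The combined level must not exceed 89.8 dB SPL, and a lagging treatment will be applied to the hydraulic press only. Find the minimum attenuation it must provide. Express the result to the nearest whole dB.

Fixed contribution from the other sources: Σ 10^(L/10) = 10^(77.9/10) + 10^(80.2/10) = 1.664e+08 (82.21 dB SPL).
The limit corresponds to 10^(89.8/10) = 9.550e+08; subtracting the fixed part leaves 7.886e+08 for the hydraulic press, i.e. 88.97 dB SPL.
So the hydraulic press must be reduced from 91.1 to 88.97 dB SPL: IL = 2.13 dB.

2 dB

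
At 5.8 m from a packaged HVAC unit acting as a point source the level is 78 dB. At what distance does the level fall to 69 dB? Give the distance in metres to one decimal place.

16.3 m

For a point source L₁ − L₂ = 20·log₁₀(r₂/r₁), so r₂ = r₁·10^((L₁−L₂)/20).
r₂ = 5.8·10^((78−69)/20) = 5.8·10^(9.0/20) = 16.35 m.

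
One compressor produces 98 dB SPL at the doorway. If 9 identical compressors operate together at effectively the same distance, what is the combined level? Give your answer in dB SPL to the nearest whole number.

N identical incoherent sources raise the level by 10·log₁₀ N.
L_total = 98 + 10·log₁₀(9) = 98 + 9.542 = 107.54 dB SPL.

108 dB SPL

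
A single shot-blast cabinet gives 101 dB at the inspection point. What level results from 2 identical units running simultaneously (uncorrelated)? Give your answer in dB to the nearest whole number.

N identical incoherent sources raise the level by 10·log₁₀ N.
L_total = 101 + 10·log₁₀(2) = 101 + 3.010 = 104.01 dB.

104 dB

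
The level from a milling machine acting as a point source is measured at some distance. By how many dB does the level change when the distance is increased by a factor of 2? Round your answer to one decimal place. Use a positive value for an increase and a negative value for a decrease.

Point-source spreading: ΔL = −20·log₁₀(r₂/r₁).
ΔL = −20·log₁₀(2) = -6.02 dB.

-6.0 dB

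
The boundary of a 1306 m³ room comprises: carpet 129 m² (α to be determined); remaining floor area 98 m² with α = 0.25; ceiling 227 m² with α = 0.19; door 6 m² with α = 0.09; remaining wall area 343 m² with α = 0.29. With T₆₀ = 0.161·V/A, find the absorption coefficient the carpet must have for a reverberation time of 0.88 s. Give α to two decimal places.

0.55

Required total absorption A = 0.161·1306/0.88 = 238.94 m².
Absorption from the other surfaces = 98·0.25 + 227·0.19 + 6·0.09 + 343·0.29 = 167.64 m², so the carpet must supply 71.30 m² over 129 m².
α = 71.30/129 = 0.553.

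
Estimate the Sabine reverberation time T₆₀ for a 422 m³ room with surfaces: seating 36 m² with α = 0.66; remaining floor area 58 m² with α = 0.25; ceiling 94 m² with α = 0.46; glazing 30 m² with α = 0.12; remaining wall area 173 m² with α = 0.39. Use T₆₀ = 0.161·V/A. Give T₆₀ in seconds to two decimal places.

Summing Sᵢαᵢ: 36·0.66 + 58·0.25 + 94·0.46 + 30·0.12 + 173·0.39 = 152.57 m².
T₆₀ = 0.161 × 422 / 152.57 = 0.445 s.

0.45 s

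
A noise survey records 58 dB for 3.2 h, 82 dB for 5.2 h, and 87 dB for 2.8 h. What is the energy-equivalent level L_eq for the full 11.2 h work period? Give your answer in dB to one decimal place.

Weight each interval's intensity by its duration and average over T = 11.2 h:
Σ tᵢ·10^(Lᵢ/10) = 3.2·10^(58/10) + 5.2·10^(82/10) + 2.8·10^(87/10) = 2.229e+09.
L_eq = 10·log₁₀(2.229e+09/11.2) = 82.99 dB.

83.0 dB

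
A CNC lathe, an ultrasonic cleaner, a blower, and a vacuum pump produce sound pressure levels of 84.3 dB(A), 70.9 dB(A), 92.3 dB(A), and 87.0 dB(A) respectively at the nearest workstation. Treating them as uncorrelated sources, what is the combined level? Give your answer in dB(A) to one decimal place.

Incoherent sources combine by intensity addition: L_total = 10·log₁₀(Σ 10^(L_i/10)).
Σ 10^(L/10) = 10^(84.3/10) + 10^(70.9/10) + 10^(92.3/10) + 10^(87.0/10) = 2.481e+09.
L_total = 10·log₁₀(2.481e+09) = 93.95 dB(A).

93.9 dB(A)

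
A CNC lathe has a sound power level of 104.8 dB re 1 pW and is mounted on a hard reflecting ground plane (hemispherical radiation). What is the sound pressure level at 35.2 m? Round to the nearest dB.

Free-field hemispherical radiation: L_p = L_w − 10·log₁₀(2π·r²), r = 35.2 m.
2π·r² = 7785 m², 10·log₁₀ of that is 38.913 dB.
L_p = 104.8 − 38.913 = 65.89 dB.

66 dB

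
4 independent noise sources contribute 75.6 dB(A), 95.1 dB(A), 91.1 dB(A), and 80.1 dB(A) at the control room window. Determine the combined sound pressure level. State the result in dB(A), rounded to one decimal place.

96.7 dB(A)

For uncorrelated sources the intensities add, so convert each level to linear form, sum, and take 10·log₁₀ of the total.
Σ 10^(L/10) = 10^(75.6/10) + 10^(95.1/10) + 10^(91.1/10) + 10^(80.1/10) = 4.663e+09.
L_total = 10·log₁₀(4.663e+09) = 96.69 dB(A).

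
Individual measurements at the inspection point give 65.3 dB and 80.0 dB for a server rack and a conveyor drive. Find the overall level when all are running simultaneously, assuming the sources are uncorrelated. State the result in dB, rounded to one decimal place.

80.1 dB

Incoherent sources combine by intensity addition: L_total = 10·log₁₀(Σ 10^(L_i/10)).
Σ 10^(L/10) = 10^(65.3/10) + 10^(80.0/10) = 1.034e+08.
L_total = 10·log₁₀(1.034e+08) = 80.14 dB.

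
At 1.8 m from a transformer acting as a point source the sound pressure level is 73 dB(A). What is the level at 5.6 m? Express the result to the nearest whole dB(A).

63 dB(A)

For a point source, L₂ = L₁ − 20·log₁₀(r₂/r₁).
L₂ = 73 − 20·log₁₀(5.6/1.8) = 73 − 9.858 = 63.14 dB(A).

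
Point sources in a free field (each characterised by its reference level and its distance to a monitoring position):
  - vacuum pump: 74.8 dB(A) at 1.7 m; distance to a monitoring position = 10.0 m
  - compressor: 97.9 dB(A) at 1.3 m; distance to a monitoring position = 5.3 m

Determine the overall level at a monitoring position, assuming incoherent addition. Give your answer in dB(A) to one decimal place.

Propagate each source to the receiver with L = L_ref − 20·log₁₀(r/r_ref), then add intensities.
vacuum pump: 74.8 − 20·log₁₀(10.0/1.7) = 74.8 − 15.39 = 59.41 dB(A).
compressor: 97.9 − 20·log₁₀(5.3/1.3) = 97.9 − 12.21 = 85.69 dB(A).
Σ 10^(L/10) = 3.718e+08 → L_total = 10·log₁₀(3.718e+08) = 85.70 dB(A).

85.7 dB(A)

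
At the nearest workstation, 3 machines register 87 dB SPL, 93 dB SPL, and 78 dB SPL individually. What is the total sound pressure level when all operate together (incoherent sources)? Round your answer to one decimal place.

94.1 dB SPL

For uncorrelated sources the intensities add, so convert each level to linear form, sum, and take 10·log₁₀ of the total.
Σ 10^(L/10) = 10^(87/10) + 10^(93/10) + 10^(78/10) = 2.560e+09.
L_total = 10·log₁₀(2.560e+09) = 94.08 dB SPL.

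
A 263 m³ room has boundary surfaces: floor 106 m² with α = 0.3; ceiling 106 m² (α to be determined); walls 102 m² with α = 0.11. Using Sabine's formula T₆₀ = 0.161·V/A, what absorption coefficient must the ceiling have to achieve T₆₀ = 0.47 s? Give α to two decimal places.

A = 0.161·V/T₆₀ = 0.161·263/0.47 = 90.09 m² sabins.
Absorption from the other surfaces = 106·0.3 + 102·0.11 = 43.02 m², so the ceiling must supply 47.07 m² over 106 m².
α = 47.07/106 = 0.444.

0.44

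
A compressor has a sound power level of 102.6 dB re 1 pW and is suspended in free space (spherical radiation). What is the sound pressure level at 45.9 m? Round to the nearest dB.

Free-field spherical radiation: L_p = L_w − 10·log₁₀(4π·r²), r = 45.9 m.
4π·r² = 2.647e+04 m², 10·log₁₀ of that is 44.228 dB.
L_p = 102.6 − 44.228 = 58.37 dB.

58 dB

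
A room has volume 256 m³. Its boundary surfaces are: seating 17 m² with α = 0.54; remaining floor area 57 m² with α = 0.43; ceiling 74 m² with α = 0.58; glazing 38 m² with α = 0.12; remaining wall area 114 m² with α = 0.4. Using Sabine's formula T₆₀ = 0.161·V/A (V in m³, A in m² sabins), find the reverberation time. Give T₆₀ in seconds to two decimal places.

0.33 s

A = Σ Sᵢαᵢ = 17·0.54 + 57·0.43 + 74·0.58 + 38·0.12 + 114·0.4 = 126.77 m².
T₆₀ = 0.161·V/A = 0.161·256/126.77 = 0.325 s.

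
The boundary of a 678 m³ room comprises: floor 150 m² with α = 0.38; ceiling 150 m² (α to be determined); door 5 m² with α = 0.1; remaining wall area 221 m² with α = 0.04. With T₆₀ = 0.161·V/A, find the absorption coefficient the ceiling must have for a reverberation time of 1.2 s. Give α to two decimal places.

0.16

Required total absorption A = 0.161·678/1.2 = 90.97 m².
Absorption from the other surfaces = 150·0.38 + 5·0.1 + 221·0.04 = 66.34 m², so the ceiling must supply 24.62 m² over 150 m².
α = 24.62/150 = 0.164.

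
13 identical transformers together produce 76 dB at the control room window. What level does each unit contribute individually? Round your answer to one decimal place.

64.9 dB

13 equal contributions raise the level by 10·log₁₀ 13 = 11.139 dB, so each unit alone gives 76 − 11.139.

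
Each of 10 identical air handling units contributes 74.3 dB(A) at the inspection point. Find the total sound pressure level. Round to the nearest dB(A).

84 dB(A)

N identical incoherent sources raise the level by 10·log₁₀ N.
L_total = 74.3 + 10·log₁₀(10) = 74.3 + 10.000 = 84.30 dB(A).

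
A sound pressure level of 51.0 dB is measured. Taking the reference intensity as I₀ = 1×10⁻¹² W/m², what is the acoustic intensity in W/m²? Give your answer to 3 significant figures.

1.26e-07 W/m²

I = I₀·10^(L/10) = 10⁻¹² × 10^(51.0/10) = 10^(-6.900).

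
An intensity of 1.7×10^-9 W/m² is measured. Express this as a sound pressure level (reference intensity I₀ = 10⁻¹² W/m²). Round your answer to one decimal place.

L = 10·log₁₀(I/I₀) = 10·log₁₀(1.7×10^-9/10⁻¹²) = 10·log₁₀(1.7×10^3).
L = 10·(0.2304 + 3) = 32.30 dB.

32.3 dB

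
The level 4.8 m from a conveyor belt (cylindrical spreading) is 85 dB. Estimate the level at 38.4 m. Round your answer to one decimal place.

76.0 dB

Line-source attenuation: ΔL = 10·log₁₀(r₂/r₁) = 10·log₁₀(38.4/4.8) = 9.031 dB.
L₂ = 85 − 10·log₁₀(38.4/4.8) = 85 − 9.031 = 75.97 dB.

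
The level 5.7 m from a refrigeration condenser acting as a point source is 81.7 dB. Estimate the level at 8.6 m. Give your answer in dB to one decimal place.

78.1 dB

For a point source, L₂ = L₁ − 20·log₁₀(r₂/r₁).
L₂ = 81.7 − 20·log₁₀(8.6/5.7) = 81.7 − 3.572 = 78.13 dB.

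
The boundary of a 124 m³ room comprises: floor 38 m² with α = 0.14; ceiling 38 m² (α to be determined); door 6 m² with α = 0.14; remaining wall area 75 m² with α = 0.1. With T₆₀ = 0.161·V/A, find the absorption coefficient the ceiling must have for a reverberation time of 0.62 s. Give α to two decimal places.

0.49

A = 0.161·V/T₆₀ = 0.161·124/0.62 = 32.20 m² sabins.
Absorption from the other surfaces = 38·0.14 + 6·0.14 + 75·0.1 = 13.66 m², so the ceiling must supply 18.54 m² over 38 m².
α = 18.54/38 = 0.488.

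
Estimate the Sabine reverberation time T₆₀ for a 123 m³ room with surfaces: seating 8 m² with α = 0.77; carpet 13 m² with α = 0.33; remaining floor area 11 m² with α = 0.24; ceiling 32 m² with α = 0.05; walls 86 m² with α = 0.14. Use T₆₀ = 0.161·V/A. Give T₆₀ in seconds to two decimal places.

0.74 s

Summing Sᵢαᵢ: 8·0.77 + 13·0.33 + 11·0.24 + 32·0.05 + 86·0.14 = 26.73 m².
T₆₀ = 0.161·V/A = 0.161·123/26.73 = 0.741 s.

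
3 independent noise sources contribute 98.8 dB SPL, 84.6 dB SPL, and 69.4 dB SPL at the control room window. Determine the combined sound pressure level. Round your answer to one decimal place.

For uncorrelated sources the intensities add, so convert each level to linear form, sum, and take 10·log₁₀ of the total.
Σ 10^(L/10) = 10^(98.8/10) + 10^(84.6/10) + 10^(69.4/10) = 7.883e+09.
L_total = 10·log₁₀(7.883e+09) = 98.97 dB SPL.

99.0 dB SPL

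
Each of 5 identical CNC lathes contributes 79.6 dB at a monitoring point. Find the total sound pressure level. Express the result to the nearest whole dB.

L_total = L₁ + 10·log₁₀ N for N identical incoherent sources.
L_total = 79.6 + 10·log₁₀(5) = 79.6 + 6.990 = 86.59 dB.

87 dB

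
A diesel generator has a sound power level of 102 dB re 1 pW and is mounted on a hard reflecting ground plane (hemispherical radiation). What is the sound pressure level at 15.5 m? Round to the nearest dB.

70 dB

L_p = L_w − 10·log₁₀(2π·r²) with r = 15.5 m.
2π·r² = 1510 m², 10·log₁₀ of that is 31.788 dB.
L_p = 102 − 31.788 = 70.21 dB.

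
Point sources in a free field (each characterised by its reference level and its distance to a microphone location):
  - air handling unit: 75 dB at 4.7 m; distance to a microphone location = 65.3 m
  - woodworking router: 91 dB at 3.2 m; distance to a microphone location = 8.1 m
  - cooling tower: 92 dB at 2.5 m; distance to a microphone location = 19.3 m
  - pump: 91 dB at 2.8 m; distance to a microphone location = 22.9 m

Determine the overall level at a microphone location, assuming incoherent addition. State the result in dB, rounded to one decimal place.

Propagate each source to the receiver with L = L_ref − 20·log₁₀(r/r_ref), then add intensities.
air handling unit: 75 − 20·log₁₀(65.3/4.7) = 75 − 22.86 = 52.14 dB.
woodworking router: 91 − 20·log₁₀(8.1/3.2) = 91 − 8.07 = 82.93 dB.
cooling tower: 92 − 20·log₁₀(19.3/2.5) = 92 − 17.75 = 74.25 dB.
pump: 91 − 20·log₁₀(22.9/2.8) = 91 − 18.25 = 72.75 dB.
Σ 10^(L/10) = 2.421e+08 → L_total = 10·log₁₀(2.421e+08) = 83.84 dB.

83.8 dB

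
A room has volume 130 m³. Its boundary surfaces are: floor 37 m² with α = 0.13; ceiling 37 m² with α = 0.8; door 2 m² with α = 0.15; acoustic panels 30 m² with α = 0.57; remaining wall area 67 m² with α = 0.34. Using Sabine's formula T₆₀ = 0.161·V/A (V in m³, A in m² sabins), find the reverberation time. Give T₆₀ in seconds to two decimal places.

0.28 s

A = Σ Sᵢαᵢ = 37·0.13 + 37·0.8 + 2·0.15 + 30·0.57 + 67·0.34 = 74.59 m².
T₆₀ = 0.161 × 130 / 74.59 = 0.281 s.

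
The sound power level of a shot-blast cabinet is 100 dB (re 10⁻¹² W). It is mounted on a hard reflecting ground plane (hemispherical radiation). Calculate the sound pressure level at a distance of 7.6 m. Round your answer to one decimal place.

74.4 dB

The power spreads over a hemisphere of area 2π·r², so L_p = L_w − 10·log₁₀(2π·r²).
2π·r² = 362.9 m², 10·log₁₀ of that is 25.598 dB.
L_p = 100 − 25.598 = 74.40 dB.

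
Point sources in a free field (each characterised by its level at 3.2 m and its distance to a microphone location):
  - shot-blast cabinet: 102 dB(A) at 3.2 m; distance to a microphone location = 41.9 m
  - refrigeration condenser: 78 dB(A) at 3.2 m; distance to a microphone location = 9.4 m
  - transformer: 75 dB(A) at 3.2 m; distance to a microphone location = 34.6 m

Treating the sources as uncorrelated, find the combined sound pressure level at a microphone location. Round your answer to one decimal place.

80.0 dB(A)

First find each source's level at the receiver (point-source: −20·log₁₀(r/r_ref)), then combine on an intensity basis.
shot-blast cabinet: 102 − 20·log₁₀(41.9/3.2) = 102 − 22.34 = 79.66 dB(A).
refrigeration condenser: 78 − 20·log₁₀(9.4/3.2) = 78 − 9.36 = 68.64 dB(A).
transformer: 75 − 20·log₁₀(34.6/3.2) = 75 − 20.68 = 54.32 dB(A).
Σ 10^(L/10) = 1.000e+08 → L_total = 10·log₁₀(1.000e+08) = 80.00 dB(A).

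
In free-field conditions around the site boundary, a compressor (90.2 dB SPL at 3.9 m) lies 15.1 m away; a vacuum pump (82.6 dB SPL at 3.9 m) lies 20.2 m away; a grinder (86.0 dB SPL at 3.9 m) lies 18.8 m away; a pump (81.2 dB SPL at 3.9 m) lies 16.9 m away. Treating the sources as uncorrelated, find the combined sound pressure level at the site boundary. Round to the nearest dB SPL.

First find each source's level at the receiver (point-source: −20·log₁₀(r/r_ref)), then combine on an intensity basis.
compressor: 90.2 − 20·log₁₀(15.1/3.9) = 90.2 − 11.76 = 78.44 dB SPL.
vacuum pump: 82.6 − 20·log₁₀(20.2/3.9) = 82.6 − 14.29 = 68.31 dB SPL.
grinder: 86.0 − 20·log₁₀(18.8/3.9) = 86.0 − 13.66 = 72.34 dB SPL.
pump: 81.2 − 20·log₁₀(16.9/3.9) = 81.2 − 12.74 = 68.46 dB SPL.
Σ 10^(L/10) = 1.008e+08 → L_total = 10·log₁₀(1.008e+08) = 80.03 dB SPL.

80 dB SPL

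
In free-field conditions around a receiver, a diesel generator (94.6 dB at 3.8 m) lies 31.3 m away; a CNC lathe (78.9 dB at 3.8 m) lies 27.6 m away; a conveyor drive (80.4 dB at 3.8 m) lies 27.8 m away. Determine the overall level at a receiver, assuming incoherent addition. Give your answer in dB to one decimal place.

76.6 dB

First find each source's level at the receiver (point-source: −20·log₁₀(r/r_ref)), then combine on an intensity basis.
diesel generator: 94.6 − 20·log₁₀(31.3/3.8) = 94.6 − 18.32 = 76.28 dB.
CNC lathe: 78.9 − 20·log₁₀(27.6/3.8) = 78.9 − 17.22 = 61.68 dB.
conveyor drive: 80.4 − 20·log₁₀(27.8/3.8) = 80.4 − 17.29 = 63.11 dB.
Σ 10^(L/10) = 4.603e+07 → L_total = 10·log₁₀(4.603e+07) = 76.63 dB.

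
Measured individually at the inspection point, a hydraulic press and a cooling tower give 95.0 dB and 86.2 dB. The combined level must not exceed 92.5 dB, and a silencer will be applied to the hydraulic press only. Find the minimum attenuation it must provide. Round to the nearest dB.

Fixed contribution from the other source: Σ 10^(L/10) = 10^(86.2/10) = 4.169e+08 (86.20 dB).
The limit corresponds to 10^(92.5/10) = 1.778e+09; subtracting the fixed part leaves 1.361e+09 for the hydraulic press, i.e. 91.34 dB.
So the hydraulic press must be reduced from 95.0 to 91.34 dB: IL = 3.66 dB.

4 dB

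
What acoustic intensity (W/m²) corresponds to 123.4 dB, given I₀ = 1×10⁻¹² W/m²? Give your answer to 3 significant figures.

2.19 W/m²

I = I₀·10^(L/10) = 10⁻¹² × 10^(123.4/10) = 10^(0.340).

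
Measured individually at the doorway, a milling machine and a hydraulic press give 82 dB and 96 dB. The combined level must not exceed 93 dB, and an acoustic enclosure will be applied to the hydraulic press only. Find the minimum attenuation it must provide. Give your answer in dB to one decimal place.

Everything except the hydraulic press sums to 10^(82/10) = 1.585e+08 in linear terms, 82.00 dB.
To meet 93 dB overall, the treated hydraulic press may contribute at most 10^(93/10) − 1.585e+08 = 1.837e+09, i.e. 92.64 dB.
Required insertion loss = 96 − 92.64 = 3.36 dB.

3.4 dB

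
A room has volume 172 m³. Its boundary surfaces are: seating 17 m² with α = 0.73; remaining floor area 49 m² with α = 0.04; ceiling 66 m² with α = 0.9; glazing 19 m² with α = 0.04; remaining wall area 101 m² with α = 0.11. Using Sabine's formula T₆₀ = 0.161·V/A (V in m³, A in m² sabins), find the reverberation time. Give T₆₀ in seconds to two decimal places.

A = Σ Sᵢαᵢ = 17·0.73 + 49·0.04 + 66·0.9 + 19·0.04 + 101·0.11 = 85.64 m².
T₆₀ = 0.161·V/A = 0.161·172/85.64 = 0.323 s.

0.32 s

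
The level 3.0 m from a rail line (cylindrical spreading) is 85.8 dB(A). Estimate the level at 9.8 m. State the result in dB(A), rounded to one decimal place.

80.7 dB(A)

Line-source attenuation: ΔL = 10·log₁₀(r₂/r₁) = 10·log₁₀(9.8/3.0) = 5.141 dB.
L₂ = 85.8 − 10·log₁₀(9.8/3.0) = 85.8 − 5.141 = 80.66 dB(A).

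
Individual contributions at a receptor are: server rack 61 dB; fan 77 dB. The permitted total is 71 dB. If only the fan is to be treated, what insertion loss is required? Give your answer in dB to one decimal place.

6.5 dB

Fixed contribution from the other source: Σ 10^(L/10) = 10^(61/10) = 1.259e+06 (61.00 dB).
To meet 71 dB overall, the treated fan may contribute at most 10^(71/10) − 1.259e+06 = 1.133e+07, i.e. 70.54 dB.
Required insertion loss = 77 − 70.54 = 6.46 dB.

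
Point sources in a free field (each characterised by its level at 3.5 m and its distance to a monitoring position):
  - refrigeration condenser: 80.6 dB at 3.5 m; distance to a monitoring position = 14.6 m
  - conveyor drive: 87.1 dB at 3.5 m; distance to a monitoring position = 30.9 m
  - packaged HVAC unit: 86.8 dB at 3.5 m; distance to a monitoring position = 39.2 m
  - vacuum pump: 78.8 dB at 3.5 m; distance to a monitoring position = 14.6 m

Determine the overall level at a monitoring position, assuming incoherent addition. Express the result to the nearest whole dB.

73 dB

First find each source's level at the receiver (point-source: −20·log₁₀(r/r_ref)), then combine on an intensity basis.
refrigeration condenser: 80.6 − 20·log₁₀(14.6/3.5) = 80.6 − 12.41 = 68.19 dB.
conveyor drive: 87.1 − 20·log₁₀(30.9/3.5) = 87.1 − 18.92 = 68.18 dB.
packaged HVAC unit: 86.8 − 20·log₁₀(39.2/3.5) = 86.8 − 20.98 = 65.82 dB.
vacuum pump: 78.8 − 20·log₁₀(14.6/3.5) = 78.8 − 12.41 = 66.39 dB.
Σ 10^(L/10) = 2.135e+07 → L_total = 10·log₁₀(2.135e+07) = 73.29 dB.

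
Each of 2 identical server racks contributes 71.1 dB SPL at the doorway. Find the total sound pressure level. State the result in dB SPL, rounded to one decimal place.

74.1 dB SPL

N identical incoherent sources raise the level by 10·log₁₀ N.
L_total = 71.1 + 10·log₁₀(2) = 71.1 + 3.010 = 74.11 dB SPL.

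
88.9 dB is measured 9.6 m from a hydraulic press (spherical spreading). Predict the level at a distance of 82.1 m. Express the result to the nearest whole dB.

Point-source attenuation: ΔL = 20·log₁₀(r₂/r₁) = 20·log₁₀(82.1/9.6) = 18.641 dB.
L₂ = 88.9 − 20·log₁₀(82.1/9.6) = 88.9 − 18.641 = 70.26 dB.

70 dB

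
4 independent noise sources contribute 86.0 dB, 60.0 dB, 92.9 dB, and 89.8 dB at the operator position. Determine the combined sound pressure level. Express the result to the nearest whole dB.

95 dB

For uncorrelated sources the intensities add, so convert each level to linear form, sum, and take 10·log₁₀ of the total.
Σ 10^(L/10) = 10^(86.0/10) + 10^(60.0/10) + 10^(92.9/10) + 10^(89.8/10) = 3.304e+09.
L_total = 10·log₁₀(3.304e+09) = 95.19 dB.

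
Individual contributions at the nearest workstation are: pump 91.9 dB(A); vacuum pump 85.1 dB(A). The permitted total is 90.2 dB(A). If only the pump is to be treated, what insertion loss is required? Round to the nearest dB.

Fixed contribution from the other source: Σ 10^(L/10) = 10^(85.1/10) = 3.236e+08 (85.10 dB(A)).
The limit corresponds to 10^(90.2/10) = 1.047e+09; subtracting the fixed part leaves 7.235e+08 for the pump, i.e. 88.59 dB(A).
So the pump must be reduced from 91.9 to 88.59 dB(A): IL = 3.31 dB.

3 dB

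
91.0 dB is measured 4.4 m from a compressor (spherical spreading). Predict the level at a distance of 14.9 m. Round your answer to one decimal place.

For a point source, L₂ = L₁ − 20·log₁₀(r₂/r₁).
L₂ = 91.0 − 20·log₁₀(14.9/4.4) = 91.0 − 10.595 = 80.41 dB.

80.4 dB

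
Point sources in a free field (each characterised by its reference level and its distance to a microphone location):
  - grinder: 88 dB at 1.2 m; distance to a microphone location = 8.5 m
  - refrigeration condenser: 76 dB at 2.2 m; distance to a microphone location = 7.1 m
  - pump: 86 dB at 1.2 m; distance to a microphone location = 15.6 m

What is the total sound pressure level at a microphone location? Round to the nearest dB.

73 dB

Propagate each source to the receiver with L = L_ref − 20·log₁₀(r/r_ref), then add intensities.
grinder: 88 − 20·log₁₀(8.5/1.2) = 88 − 17.00 = 71.00 dB.
refrigeration condenser: 76 − 20·log₁₀(7.1/2.2) = 76 − 10.18 = 65.82 dB.
pump: 86 − 20·log₁₀(15.6/1.2) = 86 − 22.28 = 63.72 dB.
Σ 10^(L/10) = 1.875e+07 → L_total = 10·log₁₀(1.875e+07) = 72.73 dB.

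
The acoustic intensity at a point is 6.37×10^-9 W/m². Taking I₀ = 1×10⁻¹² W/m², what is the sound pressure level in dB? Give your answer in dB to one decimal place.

38.0 dB

L = 10·log₁₀(I/I₀) = 10·log₁₀(6.37×10^-9/10⁻¹²) = 10·log₁₀(6.37×10^3).
L = 10·(0.8041 + 3) = 38.04 dB.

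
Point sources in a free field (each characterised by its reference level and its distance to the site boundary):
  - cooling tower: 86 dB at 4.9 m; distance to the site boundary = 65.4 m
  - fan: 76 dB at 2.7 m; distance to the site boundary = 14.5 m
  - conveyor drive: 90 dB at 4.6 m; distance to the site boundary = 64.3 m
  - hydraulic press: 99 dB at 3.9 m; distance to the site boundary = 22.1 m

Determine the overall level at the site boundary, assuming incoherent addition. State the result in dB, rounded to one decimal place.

Propagate each source to the receiver with L = L_ref − 20·log₁₀(r/r_ref), then add intensities.
cooling tower: 86 − 20·log₁₀(65.4/4.9) = 86 − 22.51 = 63.49 dB.
fan: 76 − 20·log₁₀(14.5/2.7) = 76 − 14.60 = 61.40 dB.
conveyor drive: 90 − 20·log₁₀(64.3/4.6) = 90 − 22.91 = 67.09 dB.
hydraulic press: 99 − 20·log₁₀(22.1/3.9) = 99 − 15.07 = 83.93 dB.
Σ 10^(L/10) = 2.561e+08 → L_total = 10·log₁₀(2.561e+08) = 84.08 dB.

84.1 dB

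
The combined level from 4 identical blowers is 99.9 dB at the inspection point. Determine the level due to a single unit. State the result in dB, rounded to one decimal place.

4 equal contributions raise the level by 10·log₁₀ 4 = 6.021 dB, so each unit alone gives 99.9 − 6.021.

93.9 dB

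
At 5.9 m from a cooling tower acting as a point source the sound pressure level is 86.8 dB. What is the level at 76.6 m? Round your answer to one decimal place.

64.5 dB

Spherical spreading from a point source gives a 20·log₁₀(r₂/r₁) drop.
L₂ = 86.8 − 20·log₁₀(76.6/5.9) = 86.8 − 22.268 = 64.53 dB.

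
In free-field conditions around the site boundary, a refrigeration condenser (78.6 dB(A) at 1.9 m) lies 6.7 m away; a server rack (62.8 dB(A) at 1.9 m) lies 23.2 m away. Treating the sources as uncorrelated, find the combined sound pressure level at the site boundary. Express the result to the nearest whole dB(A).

Apply inverse-square spreading to bring every level to the receiver, then sum 10^(L/10).
refrigeration condenser: 78.6 − 20·log₁₀(6.7/1.9) = 78.6 − 10.95 = 67.65 dB(A).
server rack: 62.8 − 20·log₁₀(23.2/1.9) = 62.8 − 21.73 = 41.07 dB(A).
Σ 10^(L/10) = 5.839e+06 → L_total = 10·log₁₀(5.839e+06) = 67.66 dB(A).

68 dB(A)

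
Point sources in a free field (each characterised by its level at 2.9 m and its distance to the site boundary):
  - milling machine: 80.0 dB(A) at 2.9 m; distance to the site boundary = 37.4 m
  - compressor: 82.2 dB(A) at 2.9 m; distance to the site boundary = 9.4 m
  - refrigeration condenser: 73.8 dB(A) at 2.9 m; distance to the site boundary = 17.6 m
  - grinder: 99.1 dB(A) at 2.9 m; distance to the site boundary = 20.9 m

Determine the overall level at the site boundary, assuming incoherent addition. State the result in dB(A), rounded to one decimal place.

82.4 dB(A)

Propagate each source to the receiver with L = L_ref − 20·log₁₀(r/r_ref), then add intensities.
milling machine: 80.0 − 20·log₁₀(37.4/2.9) = 80.0 − 22.21 = 57.79 dB(A).
compressor: 82.2 − 20·log₁₀(9.4/2.9) = 82.2 − 10.21 = 71.99 dB(A).
refrigeration condenser: 73.8 − 20·log₁₀(17.6/2.9) = 73.8 − 15.66 = 58.14 dB(A).
grinder: 99.1 − 20·log₁₀(20.9/2.9) = 99.1 − 17.15 = 81.95 dB(A).
Σ 10^(L/10) = 1.735e+08 → L_total = 10·log₁₀(1.735e+08) = 82.39 dB(A).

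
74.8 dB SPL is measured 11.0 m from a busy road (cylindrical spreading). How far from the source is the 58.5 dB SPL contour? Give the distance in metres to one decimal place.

469.2 m

The 16.3 dB drop corresponds to a distance ratio of 10^(16.3/10) for a line source.
r₂ = 11.0·10^((74.8−58.5)/10) = 11.0·10^(16.3/10) = 469.24 m.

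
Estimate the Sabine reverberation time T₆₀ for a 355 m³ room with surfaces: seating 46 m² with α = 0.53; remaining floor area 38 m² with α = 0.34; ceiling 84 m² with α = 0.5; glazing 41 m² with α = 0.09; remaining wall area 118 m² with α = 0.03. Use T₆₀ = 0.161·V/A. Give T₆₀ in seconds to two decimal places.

Total absorption A = 46·0.53 + 38·0.34 + 84·0.5 + 41·0.09 + 118·0.03 = 86.53 m² sabins.
T₆₀ = 0.161·V/A = 0.161·355/86.53 = 0.661 s.

0.66 s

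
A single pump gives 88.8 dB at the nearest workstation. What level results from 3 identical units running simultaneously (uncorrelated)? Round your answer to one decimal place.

93.6 dB

L_total = L₁ + 10·log₁₀ N for N identical incoherent sources.
L_total = 88.8 + 10·log₁₀(3) = 88.8 + 4.771 = 93.57 dB.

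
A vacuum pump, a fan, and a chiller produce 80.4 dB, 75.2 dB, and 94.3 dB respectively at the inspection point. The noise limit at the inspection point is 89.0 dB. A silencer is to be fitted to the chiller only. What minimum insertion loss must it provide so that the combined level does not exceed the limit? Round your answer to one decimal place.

6.2 dB

Everything except the chiller sums to 10^(80.4/10) + 10^(75.2/10) = 1.428e+08 in linear terms, 81.55 dB.
To meet 89.0 dB overall, the treated chiller may contribute at most 10^(89.0/10) − 1.428e+08 = 6.516e+08, i.e. 88.14 dB.
So the chiller must be reduced from 94.3 to 88.14 dB: IL = 6.16 dB.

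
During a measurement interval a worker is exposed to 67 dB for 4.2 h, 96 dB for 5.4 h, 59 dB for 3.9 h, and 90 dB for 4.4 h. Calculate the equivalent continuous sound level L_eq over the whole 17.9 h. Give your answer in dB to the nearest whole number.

92 dB

Weight each interval's intensity by its duration and average over T = 17.9 h:
Σ tᵢ·10^(Lᵢ/10) = 4.2·10^(67/10) + 5.4·10^(96/10) + 3.9·10^(59/10) + 4.4·10^(90/10) = 2.592e+10.
L_eq = 10·log₁₀(2.592e+10/17.9) = 91.61 dB.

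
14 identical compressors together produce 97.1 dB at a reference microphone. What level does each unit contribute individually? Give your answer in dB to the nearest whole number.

86 dB

14 equal contributions raise the level by 10·log₁₀ 14 = 11.461 dB, so each unit alone gives 97.1 − 11.461.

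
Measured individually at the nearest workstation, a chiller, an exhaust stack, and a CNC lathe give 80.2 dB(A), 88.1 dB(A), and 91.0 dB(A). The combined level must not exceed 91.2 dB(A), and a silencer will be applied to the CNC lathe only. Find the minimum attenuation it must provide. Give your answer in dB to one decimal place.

Everything except the CNC lathe sums to 10^(80.2/10) + 10^(88.1/10) = 7.504e+08 in linear terms, 88.75 dB(A).
To meet 91.2 dB(A) overall, the treated CNC lathe may contribute at most 10^(91.2/10) − 7.504e+08 = 5.679e+08, i.e. 87.54 dB(A).
Required insertion loss = 91.0 − 87.54 = 3.46 dB.

3.5 dB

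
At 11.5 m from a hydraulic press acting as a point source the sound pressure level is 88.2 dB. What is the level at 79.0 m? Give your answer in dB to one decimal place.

Spherical spreading from a point source gives a 20·log₁₀(r₂/r₁) drop.
L₂ = 88.2 − 20·log₁₀(79.0/11.5) = 88.2 − 16.739 = 71.46 dB.

71.5 dB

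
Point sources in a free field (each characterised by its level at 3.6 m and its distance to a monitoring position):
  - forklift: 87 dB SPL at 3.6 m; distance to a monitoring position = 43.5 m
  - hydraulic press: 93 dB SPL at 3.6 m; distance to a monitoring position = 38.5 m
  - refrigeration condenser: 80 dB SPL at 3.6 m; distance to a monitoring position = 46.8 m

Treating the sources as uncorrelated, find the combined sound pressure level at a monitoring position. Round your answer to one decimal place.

Propagate each source to the receiver with L = L_ref − 20·log₁₀(r/r_ref), then add intensities.
forklift: 87 − 20·log₁₀(43.5/3.6) = 87 − 21.64 = 65.36 dB SPL.
hydraulic press: 93 − 20·log₁₀(38.5/3.6) = 93 − 20.58 = 72.42 dB SPL.
refrigeration condenser: 80 − 20·log₁₀(46.8/3.6) = 80 − 22.28 = 57.72 dB SPL.
Σ 10^(L/10) = 2.147e+07 → L_total = 10·log₁₀(2.147e+07) = 73.32 dB SPL.

73.3 dB SPL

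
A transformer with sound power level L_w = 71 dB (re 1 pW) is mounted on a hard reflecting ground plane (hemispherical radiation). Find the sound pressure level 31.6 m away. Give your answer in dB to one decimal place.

33.0 dB

L_p = L_w − 10·log₁₀(2π·r²) with r = 31.6 m.
2π·r² = 6274 m², 10·log₁₀ of that is 37.976 dB.
L_p = 71 − 37.976 = 33.02 dB.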